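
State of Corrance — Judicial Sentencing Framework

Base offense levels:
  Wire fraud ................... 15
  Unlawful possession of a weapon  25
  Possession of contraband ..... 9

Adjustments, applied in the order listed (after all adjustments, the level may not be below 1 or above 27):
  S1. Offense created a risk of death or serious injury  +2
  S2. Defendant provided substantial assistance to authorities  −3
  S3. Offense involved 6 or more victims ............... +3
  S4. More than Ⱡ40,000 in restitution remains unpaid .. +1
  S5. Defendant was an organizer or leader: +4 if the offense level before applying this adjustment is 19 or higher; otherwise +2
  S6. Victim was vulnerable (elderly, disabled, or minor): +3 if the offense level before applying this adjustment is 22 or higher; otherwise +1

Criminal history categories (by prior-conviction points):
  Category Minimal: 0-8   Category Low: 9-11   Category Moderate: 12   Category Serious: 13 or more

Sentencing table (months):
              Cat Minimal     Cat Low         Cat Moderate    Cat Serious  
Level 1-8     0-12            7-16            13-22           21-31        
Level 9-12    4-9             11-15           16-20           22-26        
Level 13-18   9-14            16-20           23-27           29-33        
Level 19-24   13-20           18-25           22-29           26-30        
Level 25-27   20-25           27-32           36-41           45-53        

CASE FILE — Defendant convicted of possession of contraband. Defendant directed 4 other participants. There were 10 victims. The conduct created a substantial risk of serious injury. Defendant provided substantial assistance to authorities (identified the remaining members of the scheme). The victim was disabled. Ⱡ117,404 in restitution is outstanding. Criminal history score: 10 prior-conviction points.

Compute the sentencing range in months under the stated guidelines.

16-20 months

Base offense level for possession of contraband: 9.
S1 applies: 9 + 2 = 11.
S2 applies: 11 − 3 = 8.
S3 applies: 8 + 3 = 11.
S4 applies: 11 + 1 = 12.
S5 applies (level before this adjustment is 12 < 19, so +2): 12 + 2 = 14.
S6 applies (level before this adjustment is 14 < 22, so +1): 14 + 1 = 15.
Final offense level: 15.
Criminal history: 10 prior points → Category Low (9-11).
Level 15 falls in the 13-18 band.
Grid: Level 13-18 × Category Low = 16-20 months.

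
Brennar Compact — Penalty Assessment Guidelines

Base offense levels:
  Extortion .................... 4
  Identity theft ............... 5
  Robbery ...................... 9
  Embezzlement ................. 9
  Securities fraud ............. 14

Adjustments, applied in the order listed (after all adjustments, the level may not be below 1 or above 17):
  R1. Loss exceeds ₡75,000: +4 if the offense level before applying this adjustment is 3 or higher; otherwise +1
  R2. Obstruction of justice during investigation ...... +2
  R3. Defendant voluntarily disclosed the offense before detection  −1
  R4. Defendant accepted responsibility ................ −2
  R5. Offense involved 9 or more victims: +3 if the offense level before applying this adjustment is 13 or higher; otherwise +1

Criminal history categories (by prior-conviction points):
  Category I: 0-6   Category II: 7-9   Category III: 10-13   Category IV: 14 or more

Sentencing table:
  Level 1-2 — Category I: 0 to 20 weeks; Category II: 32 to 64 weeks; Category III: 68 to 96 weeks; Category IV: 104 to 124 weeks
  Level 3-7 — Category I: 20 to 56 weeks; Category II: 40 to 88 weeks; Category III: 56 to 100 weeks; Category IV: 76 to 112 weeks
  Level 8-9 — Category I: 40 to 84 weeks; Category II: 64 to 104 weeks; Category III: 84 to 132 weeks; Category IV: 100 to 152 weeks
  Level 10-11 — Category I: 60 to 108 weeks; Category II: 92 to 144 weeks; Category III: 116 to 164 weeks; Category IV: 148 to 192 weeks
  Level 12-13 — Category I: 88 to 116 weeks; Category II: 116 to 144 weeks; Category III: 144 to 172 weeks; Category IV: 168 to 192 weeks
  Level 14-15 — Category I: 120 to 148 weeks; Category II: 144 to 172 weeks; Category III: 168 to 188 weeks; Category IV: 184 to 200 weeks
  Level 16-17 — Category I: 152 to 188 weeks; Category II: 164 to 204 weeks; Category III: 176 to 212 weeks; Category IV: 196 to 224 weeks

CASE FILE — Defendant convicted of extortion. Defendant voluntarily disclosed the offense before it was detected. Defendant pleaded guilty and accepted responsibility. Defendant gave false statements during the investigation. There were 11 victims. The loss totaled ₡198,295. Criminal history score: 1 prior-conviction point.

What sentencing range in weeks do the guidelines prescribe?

40-84 weeks

Base offense level for extortion: 4.
R1 applies (level before this adjustment is 4 ≥ 3, so +4): 4 + 4 = 8.
R2 applies: 8 + 2 = 10.
R3 applies: 10 − 1 = 9.
R4 applies: 9 − 2 = 7.
R5 applies (level before this adjustment is 7 < 13, so +1): 7 + 1 = 8.
Final offense level: 8.
Criminal history: 1 prior point → Category I (0-6).
Level 8 falls in the 8-9 band.
Grid: Level 8-9 × Category I = 40-84 weeks.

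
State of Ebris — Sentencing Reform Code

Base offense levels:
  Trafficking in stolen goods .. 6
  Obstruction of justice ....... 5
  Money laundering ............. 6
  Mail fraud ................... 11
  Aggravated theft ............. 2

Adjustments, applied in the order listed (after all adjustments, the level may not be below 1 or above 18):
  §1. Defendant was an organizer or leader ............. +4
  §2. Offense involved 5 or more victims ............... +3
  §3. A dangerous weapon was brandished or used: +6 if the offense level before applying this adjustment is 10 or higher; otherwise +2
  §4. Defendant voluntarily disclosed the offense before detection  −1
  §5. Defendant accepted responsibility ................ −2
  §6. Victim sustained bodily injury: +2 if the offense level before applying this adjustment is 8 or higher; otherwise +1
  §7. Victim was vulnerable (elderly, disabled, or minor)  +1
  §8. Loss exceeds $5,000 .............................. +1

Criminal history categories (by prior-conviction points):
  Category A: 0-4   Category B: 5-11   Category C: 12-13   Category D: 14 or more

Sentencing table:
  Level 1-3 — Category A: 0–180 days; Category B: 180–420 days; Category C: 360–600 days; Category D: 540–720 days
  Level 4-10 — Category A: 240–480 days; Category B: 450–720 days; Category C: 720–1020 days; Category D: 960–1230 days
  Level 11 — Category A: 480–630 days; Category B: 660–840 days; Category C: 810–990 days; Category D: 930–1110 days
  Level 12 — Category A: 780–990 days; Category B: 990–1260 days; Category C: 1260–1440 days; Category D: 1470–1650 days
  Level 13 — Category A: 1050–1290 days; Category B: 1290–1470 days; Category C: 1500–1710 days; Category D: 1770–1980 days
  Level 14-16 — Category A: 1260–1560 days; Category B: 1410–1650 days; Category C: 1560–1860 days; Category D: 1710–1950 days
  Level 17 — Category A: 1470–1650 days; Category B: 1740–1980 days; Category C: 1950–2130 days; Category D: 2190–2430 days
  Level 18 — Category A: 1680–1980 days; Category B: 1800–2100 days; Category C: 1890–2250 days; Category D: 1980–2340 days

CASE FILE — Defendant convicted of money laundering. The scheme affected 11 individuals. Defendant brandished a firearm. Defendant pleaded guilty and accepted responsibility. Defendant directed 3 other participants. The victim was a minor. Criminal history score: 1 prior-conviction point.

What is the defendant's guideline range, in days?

Base offense level for money laundering: 6.
§1 applies: 6 + 4 = 10.
§2 applies: 10 + 3 = 13.
§3 applies (level before this adjustment is 13 ≥ 10, so +6): 13 + 6 = 19.
§4 does not apply.
§5 applies: 19 − 2 = 17.
§7 applies: 17 + 1 = 18.
§8 does not apply.
Final offense level: 18.
Criminal history: 1 prior point → Category A (0-4).
Level 18 falls in the 18 band.
Grid: Level 18 × Category A = 1680-1980 days.

1680-1980 days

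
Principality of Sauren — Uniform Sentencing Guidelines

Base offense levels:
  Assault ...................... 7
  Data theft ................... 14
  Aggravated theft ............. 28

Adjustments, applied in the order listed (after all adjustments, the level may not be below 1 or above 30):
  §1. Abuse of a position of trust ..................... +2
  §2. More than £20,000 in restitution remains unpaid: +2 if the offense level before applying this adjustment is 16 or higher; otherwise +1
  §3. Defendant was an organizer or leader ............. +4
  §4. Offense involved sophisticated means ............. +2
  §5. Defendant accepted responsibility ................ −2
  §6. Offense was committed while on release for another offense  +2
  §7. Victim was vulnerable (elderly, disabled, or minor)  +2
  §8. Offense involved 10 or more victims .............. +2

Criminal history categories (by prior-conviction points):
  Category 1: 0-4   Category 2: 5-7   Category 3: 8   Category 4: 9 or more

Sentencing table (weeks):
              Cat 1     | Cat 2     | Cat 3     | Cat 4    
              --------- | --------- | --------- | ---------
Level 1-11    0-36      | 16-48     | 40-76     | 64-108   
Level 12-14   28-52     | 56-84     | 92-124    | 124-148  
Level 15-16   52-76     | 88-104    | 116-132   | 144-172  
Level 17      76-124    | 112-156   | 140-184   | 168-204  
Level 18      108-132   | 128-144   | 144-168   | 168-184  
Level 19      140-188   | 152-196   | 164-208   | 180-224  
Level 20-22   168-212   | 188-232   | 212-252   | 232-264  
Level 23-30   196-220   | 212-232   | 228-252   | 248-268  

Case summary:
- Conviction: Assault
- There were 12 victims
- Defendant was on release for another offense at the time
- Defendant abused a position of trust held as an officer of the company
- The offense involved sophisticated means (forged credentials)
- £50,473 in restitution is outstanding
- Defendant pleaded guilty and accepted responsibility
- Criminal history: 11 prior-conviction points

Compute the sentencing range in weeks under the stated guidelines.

Base offense level for assault: 7.
§1 applies: 7 + 2 = 9.
§2 applies (level before this adjustment is 9 < 16, so +1): 9 + 1 = 10.
§4 applies: 10 + 2 = 12.
§5 applies: 12 − 2 = 10.
§6 applies: 10 + 2 = 12.
§8 applies: 12 + 2 = 14.
Final offense level: 14.
Criminal history: 11 prior points → Category 4 (9+).
Level 14 falls in the 12-14 band.
Grid: Level 12-14 × Category 4 = 124-148 weeks.

124-148 weeks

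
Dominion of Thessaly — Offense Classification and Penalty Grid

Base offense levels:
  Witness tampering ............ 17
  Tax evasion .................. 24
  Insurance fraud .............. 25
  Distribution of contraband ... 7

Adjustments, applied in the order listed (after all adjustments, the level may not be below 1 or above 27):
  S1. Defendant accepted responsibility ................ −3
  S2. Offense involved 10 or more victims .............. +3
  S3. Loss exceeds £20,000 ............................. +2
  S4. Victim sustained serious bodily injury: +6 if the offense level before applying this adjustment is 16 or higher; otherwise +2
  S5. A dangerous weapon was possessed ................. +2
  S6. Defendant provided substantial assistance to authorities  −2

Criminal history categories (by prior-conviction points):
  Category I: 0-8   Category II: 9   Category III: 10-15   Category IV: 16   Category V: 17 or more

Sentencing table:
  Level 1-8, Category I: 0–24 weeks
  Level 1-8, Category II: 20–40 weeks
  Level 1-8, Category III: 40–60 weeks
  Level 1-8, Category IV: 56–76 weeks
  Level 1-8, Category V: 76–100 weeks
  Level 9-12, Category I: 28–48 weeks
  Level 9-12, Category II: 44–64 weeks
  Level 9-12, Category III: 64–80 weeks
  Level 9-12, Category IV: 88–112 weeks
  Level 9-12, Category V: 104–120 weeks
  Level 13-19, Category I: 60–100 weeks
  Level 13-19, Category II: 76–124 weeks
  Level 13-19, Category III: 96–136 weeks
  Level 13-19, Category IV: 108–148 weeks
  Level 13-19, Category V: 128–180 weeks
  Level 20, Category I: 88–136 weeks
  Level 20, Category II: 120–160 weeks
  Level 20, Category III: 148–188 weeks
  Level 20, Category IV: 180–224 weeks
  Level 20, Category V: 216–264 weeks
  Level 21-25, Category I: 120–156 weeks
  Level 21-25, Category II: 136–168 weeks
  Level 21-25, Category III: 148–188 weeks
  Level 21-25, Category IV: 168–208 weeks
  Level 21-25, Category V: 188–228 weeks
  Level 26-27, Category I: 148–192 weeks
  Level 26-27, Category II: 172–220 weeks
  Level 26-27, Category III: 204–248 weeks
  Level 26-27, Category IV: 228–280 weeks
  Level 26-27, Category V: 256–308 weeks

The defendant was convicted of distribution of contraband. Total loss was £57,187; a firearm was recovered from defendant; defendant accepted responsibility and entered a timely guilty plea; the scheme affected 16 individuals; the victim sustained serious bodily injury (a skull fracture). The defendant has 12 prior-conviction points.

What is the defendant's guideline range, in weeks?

96-136 weeks

Base offense level for distribution of contraband: 7.
S1 applies: 7 − 3 = 4.
S2 applies: 4 + 3 = 7.
S3 applies: 7 + 2 = 9.
S4 applies (level before this adjustment is 9 < 16, so +2): 9 + 2 = 11.
S5 applies: 11 + 2 = 13.
Final offense level: 13.
Criminal history: 12 prior points → Category III (10-15).
Level 13 falls in the 13-19 band.
Grid: Level 13-19 × Category III = 96-136 weeks.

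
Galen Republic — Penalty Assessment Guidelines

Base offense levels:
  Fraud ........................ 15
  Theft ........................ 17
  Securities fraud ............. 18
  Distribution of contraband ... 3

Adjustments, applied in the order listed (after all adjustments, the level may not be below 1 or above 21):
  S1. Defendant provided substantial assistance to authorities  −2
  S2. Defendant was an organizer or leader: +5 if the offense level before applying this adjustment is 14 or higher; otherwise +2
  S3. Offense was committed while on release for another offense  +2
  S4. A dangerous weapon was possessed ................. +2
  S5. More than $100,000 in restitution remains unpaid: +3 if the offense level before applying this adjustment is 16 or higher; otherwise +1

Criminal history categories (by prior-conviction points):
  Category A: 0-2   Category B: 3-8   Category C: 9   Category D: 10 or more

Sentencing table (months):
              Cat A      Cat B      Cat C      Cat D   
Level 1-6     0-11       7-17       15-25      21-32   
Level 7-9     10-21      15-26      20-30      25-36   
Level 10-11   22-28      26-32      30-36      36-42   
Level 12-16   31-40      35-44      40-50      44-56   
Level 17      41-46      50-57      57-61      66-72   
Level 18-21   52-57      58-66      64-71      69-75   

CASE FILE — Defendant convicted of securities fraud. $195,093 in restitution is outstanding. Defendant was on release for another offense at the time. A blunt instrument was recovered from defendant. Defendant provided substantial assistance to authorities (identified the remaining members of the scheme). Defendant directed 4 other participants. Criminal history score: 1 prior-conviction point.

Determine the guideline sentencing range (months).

Base offense level for securities fraud: 18.
S1 applies: 18 − 2 = 16.
S2 applies (level before this adjustment is 16 ≥ 14, so +5): 16 + 5 = 21.
S3 applies: 21 + 2 = 23.
S4 applies: 23 + 2 = 25.
S5 applies (level before this adjustment is 25 ≥ 16, so +3): 25 + 3 = 28.
Level 28 exceeds the maximum of 21; capped at 21.
Final offense level: 21.
Criminal history: 1 prior point → Category A (0-2).
Level 21 falls in the 18-21 band.
Grid: Level 18-21 × Category A = 52-57 months.

52-57 months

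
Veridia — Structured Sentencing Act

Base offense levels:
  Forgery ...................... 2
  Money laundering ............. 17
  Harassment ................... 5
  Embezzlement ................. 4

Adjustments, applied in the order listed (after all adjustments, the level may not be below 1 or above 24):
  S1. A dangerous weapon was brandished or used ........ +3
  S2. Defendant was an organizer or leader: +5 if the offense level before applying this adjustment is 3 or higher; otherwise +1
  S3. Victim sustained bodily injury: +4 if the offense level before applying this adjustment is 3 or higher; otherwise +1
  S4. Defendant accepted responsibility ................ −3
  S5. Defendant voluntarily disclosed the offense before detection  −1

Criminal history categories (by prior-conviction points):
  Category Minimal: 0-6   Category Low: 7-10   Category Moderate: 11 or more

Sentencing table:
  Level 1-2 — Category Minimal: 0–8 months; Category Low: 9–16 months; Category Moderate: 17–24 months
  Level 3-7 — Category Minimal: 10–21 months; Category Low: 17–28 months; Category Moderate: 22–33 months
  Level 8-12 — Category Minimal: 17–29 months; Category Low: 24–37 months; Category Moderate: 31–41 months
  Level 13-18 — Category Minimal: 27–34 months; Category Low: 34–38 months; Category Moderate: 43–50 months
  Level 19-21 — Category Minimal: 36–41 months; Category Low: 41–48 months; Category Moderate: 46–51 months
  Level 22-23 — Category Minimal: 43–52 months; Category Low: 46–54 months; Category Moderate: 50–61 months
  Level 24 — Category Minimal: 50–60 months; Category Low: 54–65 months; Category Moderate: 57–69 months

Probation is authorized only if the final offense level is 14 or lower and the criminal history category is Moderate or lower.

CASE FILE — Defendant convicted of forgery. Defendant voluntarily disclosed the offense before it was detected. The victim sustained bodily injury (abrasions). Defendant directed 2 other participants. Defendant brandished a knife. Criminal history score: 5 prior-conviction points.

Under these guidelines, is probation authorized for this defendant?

Base offense level for forgery: 2.
S1 applies: 2 + 3 = 5.
S2 applies (level before this adjustment is 5 ≥ 3, so +5): 5 + 5 = 10.
S3 applies (level before this adjustment is 10 ≥ 3, so +4): 10 + 4 = 14.
S5 applies: 14 − 1 = 13.
Final offense level: 13.
Criminal history: 5 prior points → Category Minimal (0-6).
Level 13 falls in the 13-18 band.
Grid: Level 13-18 × Category Minimal = 27-34 months.
Probation check: level 13 ≤ 14 and category Minimal ≤ Moderate → eligible.

Yes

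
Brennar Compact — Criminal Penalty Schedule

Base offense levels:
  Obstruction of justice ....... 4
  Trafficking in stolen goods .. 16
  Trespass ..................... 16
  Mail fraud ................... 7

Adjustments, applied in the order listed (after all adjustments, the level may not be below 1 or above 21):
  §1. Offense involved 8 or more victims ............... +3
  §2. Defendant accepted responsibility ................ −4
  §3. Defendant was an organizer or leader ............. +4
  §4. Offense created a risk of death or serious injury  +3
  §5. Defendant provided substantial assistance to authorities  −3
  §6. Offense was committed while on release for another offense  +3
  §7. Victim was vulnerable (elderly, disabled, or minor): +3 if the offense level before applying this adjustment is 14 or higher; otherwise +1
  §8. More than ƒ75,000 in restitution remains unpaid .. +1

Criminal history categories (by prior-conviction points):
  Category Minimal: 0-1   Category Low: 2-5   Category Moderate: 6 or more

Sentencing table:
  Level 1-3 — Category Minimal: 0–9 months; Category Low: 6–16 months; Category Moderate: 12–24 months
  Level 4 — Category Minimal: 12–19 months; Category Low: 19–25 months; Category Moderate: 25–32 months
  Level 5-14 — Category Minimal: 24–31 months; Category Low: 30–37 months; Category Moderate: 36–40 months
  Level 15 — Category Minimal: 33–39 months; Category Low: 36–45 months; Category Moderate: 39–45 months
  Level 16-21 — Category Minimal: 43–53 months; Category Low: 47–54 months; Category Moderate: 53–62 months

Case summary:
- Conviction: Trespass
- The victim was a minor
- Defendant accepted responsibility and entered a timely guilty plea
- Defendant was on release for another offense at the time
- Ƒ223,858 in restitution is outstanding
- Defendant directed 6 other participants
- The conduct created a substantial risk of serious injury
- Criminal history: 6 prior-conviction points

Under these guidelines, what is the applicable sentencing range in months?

53-62 months

Base offense level for trespass: 16.
§1 does not apply.
§2 applies: 16 − 4 = 12.
§3 applies: 12 + 4 = 16.
§4 applies: 16 + 3 = 19.
§5 does not apply.
§6 applies: 19 + 3 = 22.
§7 applies (level before this adjustment is 22 ≥ 14, so +3): 22 + 3 = 25.
§8 applies: 25 + 1 = 26.
Level 26 exceeds the maximum of 21; capped at 21.
Final offense level: 21.
Criminal history: 6 prior points → Category Moderate (6+).
Level 21 falls in the 16-21 band.
Grid: Level 16-21 × Category Moderate = 53-62 months.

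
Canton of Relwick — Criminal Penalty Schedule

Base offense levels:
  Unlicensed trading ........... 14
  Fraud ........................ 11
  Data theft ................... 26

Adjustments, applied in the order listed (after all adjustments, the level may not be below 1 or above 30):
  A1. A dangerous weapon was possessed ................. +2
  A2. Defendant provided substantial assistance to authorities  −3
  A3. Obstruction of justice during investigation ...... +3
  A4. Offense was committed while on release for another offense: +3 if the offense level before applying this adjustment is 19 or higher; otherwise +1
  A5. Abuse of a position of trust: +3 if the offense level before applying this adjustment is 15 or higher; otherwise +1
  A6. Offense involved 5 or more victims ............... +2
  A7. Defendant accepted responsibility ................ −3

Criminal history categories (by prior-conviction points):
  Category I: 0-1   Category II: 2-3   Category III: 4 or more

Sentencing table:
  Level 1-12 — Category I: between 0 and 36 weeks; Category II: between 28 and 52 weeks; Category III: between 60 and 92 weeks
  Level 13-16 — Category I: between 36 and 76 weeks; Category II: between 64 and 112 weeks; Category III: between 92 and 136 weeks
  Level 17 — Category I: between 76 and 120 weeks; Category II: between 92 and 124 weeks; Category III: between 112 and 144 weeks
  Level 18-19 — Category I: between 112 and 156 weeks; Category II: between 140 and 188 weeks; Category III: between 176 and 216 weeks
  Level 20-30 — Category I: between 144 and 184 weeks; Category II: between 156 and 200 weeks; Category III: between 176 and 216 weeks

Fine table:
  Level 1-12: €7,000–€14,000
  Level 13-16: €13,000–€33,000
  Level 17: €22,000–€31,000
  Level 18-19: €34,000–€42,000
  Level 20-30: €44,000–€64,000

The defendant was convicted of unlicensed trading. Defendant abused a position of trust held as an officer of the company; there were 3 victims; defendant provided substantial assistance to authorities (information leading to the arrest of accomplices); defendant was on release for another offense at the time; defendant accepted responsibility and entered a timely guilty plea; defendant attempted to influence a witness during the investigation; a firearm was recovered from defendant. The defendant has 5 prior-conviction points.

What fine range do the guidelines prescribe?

€22,000–€31,000

Base offense level for unlicensed trading: 14.
A1 applies: 14 + 2 = 16.
A2 applies: 16 − 3 = 13.
A3 applies: 13 + 3 = 16.
A4 applies (level before this adjustment is 16 < 19, so +1): 16 + 1 = 17.
A5 applies (level before this adjustment is 17 ≥ 15, so +3): 17 + 3 = 20.
A6 does not apply.
A7 applies: 20 − 3 = 17.
Final offense level: 17.
Level 17 falls in the 17 band.
Fine table: Level 17 → €22,000–€31,000.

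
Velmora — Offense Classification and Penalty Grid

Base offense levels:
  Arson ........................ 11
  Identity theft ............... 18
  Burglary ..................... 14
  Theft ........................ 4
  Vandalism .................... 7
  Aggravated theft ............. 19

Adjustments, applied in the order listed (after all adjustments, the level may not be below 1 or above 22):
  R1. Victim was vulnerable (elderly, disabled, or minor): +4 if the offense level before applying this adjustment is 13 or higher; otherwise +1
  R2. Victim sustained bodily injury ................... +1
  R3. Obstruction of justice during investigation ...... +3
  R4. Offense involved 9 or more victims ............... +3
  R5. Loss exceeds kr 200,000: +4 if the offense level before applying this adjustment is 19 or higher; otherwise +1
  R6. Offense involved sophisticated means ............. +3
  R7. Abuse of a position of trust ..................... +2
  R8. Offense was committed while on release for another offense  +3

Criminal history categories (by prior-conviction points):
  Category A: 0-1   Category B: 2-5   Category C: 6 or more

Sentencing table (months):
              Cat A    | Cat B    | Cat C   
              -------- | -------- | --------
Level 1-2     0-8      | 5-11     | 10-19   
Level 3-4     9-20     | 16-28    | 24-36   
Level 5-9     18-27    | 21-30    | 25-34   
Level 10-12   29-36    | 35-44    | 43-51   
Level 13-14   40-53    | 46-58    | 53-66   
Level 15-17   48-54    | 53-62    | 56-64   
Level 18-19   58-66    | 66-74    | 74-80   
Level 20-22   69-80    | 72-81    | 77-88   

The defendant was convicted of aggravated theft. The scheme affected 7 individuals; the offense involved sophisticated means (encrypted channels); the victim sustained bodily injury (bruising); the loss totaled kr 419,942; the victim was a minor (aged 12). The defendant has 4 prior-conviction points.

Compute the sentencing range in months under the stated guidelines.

Base offense level for aggravated theft: 19.
R1 applies (level before this adjustment is 19 ≥ 13, so +4): 19 + 4 = 23.
R2 applies: 23 + 1 = 24.
R3 does not apply.
R4 does not apply.
R5 applies (level before this adjustment is 24 ≥ 19, so +4): 24 + 4 = 28.
R6 applies: 28 + 3 = 31.
R7 does not apply.
R8 does not apply.
Level 31 exceeds the maximum of 22; capped at 22.
Final offense level: 22.
Criminal history: 4 prior points → Category B (2-5).
Level 22 falls in the 20-22 band.
Grid: Level 20-22 × Category B = 72-81 months.

72-81 months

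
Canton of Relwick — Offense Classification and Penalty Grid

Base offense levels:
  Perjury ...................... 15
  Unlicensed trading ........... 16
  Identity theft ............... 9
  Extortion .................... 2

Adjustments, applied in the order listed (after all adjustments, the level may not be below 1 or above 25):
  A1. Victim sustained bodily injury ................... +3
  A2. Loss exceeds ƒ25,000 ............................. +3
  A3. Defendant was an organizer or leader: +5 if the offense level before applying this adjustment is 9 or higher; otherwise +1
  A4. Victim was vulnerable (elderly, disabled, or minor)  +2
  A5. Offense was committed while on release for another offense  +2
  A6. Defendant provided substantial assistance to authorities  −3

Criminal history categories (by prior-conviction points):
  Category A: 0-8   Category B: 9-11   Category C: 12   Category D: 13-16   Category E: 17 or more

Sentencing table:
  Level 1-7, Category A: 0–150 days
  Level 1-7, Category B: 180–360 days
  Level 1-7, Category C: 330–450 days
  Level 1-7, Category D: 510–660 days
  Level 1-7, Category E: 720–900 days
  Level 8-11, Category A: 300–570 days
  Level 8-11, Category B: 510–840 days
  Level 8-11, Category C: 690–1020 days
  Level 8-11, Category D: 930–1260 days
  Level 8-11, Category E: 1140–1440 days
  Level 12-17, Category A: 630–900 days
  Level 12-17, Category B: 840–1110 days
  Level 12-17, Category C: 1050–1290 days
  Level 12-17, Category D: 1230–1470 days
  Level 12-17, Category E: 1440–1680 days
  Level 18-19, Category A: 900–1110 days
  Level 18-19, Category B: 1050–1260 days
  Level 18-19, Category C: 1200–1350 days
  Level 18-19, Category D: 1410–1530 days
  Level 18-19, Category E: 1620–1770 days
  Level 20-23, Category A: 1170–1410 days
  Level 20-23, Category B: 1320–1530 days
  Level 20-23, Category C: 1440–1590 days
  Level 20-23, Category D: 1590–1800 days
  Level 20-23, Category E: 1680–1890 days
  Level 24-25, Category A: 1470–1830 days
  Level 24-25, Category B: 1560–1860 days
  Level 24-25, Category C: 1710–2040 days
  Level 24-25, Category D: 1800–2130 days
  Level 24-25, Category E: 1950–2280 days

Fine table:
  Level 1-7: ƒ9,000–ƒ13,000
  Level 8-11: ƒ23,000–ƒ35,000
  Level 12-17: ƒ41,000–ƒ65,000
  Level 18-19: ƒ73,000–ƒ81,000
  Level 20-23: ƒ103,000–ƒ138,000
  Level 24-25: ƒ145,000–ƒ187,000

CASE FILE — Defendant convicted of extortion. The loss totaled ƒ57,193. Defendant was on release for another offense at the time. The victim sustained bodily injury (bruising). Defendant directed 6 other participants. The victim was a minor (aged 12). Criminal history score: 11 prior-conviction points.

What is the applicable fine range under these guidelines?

ƒ41,000–ƒ65,000

Base offense level for extortion: 2.
A1 applies: 2 + 3 = 5.
A2 applies: 5 + 3 = 8.
A3 applies (level before this adjustment is 8 < 9, so +1): 8 + 1 = 9.
A4 applies: 9 + 2 = 11.
A5 applies: 11 + 2 = 13.
Final offense level: 13.
Level 13 falls in the 12-17 band.
Fine table: Level 12-17 → ƒ41,000–ƒ65,000.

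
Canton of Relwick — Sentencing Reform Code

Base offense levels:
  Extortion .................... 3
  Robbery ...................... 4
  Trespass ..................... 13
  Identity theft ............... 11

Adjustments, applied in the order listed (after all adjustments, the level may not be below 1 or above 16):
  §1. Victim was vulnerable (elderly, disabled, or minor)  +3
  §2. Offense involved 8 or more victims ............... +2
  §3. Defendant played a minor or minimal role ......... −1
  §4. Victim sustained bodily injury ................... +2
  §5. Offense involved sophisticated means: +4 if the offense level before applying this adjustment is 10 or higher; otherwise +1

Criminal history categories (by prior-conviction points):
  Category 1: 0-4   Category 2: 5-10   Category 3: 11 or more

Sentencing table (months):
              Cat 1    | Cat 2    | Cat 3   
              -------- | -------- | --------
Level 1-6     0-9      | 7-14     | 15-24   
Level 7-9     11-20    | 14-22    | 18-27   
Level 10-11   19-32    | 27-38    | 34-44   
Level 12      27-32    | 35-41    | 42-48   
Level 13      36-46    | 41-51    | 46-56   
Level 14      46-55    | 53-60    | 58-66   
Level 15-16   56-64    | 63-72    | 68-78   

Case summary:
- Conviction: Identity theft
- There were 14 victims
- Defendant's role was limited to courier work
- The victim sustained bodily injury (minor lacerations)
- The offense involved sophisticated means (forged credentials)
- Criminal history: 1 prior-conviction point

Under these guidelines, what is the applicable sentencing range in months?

56-64 months

Base offense level for identity theft: 11.
§2 applies: 11 + 2 = 13.
§3 applies: 13 − 1 = 12.
§4 applies: 12 + 2 = 14.
§5 applies (level before this adjustment is 14 ≥ 10, so +4): 14 + 4 = 18.
Level 18 exceeds the maximum of 16; capped at 16.
Final offense level: 16.
Criminal history: 1 prior point → Category 1 (0-4).
Level 16 falls in the 15-16 band.
Grid: Level 15-16 × Category 1 = 56-64 months.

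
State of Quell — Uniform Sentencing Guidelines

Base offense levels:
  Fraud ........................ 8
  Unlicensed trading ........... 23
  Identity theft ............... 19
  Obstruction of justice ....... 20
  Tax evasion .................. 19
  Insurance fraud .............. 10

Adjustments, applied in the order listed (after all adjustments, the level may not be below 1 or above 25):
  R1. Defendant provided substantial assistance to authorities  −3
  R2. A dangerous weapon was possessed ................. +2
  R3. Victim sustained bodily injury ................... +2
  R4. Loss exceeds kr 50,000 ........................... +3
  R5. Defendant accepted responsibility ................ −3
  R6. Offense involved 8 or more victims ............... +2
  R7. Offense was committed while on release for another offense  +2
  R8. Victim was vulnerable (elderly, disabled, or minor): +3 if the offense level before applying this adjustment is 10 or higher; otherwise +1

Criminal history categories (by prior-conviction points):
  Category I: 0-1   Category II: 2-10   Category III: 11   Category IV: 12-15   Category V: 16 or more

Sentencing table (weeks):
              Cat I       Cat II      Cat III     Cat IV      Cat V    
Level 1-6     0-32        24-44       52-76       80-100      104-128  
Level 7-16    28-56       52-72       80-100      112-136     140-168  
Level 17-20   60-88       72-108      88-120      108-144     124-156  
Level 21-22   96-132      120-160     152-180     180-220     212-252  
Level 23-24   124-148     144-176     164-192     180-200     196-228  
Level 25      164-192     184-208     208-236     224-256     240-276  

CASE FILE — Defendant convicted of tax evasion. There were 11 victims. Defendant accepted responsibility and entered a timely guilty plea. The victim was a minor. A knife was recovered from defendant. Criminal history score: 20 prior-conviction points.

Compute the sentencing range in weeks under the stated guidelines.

196-228 weeks

Base offense level for tax evasion: 19.
R1 does not apply.
R2 applies: 19 + 2 = 21.
R4 does not apply.
R5 applies: 21 − 3 = 18.
R6 applies: 18 + 2 = 20.
R8 applies (level before this adjustment is 20 ≥ 10, so +3): 20 + 3 = 23.
Final offense level: 23.
Criminal history: 20 prior points → Category V (16+).
Level 23 falls in the 23-24 band.
Grid: Level 23-24 × Category V = 196-228 weeks.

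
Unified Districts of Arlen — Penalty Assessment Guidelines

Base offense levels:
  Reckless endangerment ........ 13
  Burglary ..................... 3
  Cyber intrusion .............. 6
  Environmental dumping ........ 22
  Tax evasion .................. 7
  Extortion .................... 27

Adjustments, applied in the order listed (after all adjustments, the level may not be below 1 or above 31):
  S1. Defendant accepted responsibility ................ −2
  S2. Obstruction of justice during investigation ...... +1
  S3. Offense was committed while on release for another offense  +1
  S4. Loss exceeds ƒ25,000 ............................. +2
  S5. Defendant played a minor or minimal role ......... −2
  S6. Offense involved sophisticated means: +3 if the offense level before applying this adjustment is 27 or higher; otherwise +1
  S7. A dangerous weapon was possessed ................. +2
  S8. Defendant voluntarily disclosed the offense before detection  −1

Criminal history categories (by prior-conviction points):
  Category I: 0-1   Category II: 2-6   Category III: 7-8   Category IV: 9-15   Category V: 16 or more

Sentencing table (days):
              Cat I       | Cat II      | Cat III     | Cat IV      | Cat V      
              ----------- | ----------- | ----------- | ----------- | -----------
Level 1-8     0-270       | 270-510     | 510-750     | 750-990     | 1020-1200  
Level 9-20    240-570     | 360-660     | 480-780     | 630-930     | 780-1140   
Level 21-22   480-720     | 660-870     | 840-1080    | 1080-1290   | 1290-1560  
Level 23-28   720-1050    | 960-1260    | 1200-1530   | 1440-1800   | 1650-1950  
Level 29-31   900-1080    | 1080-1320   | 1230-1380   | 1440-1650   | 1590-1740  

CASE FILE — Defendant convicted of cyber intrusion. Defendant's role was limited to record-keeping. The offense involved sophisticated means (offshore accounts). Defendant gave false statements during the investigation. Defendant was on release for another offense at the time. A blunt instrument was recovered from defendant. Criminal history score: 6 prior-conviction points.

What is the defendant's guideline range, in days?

Base offense level for cyber intrusion: 6.
S1 does not apply.
S2 applies: 6 + 1 = 7.
S3 applies: 7 + 1 = 8.
S4 does not apply.
S5 applies: 8 − 2 = 6.
S6 applies (level before this adjustment is 6 < 27, so +1): 6 + 1 = 7.
S7 applies: 7 + 2 = 9.
S8 does not apply.
Final offense level: 9.
Criminal history: 6 prior points → Category II (2-6).
Level 9 falls in the 9-20 band.
Grid: Level 9-20 × Category II = 360-660 days.

360-660 days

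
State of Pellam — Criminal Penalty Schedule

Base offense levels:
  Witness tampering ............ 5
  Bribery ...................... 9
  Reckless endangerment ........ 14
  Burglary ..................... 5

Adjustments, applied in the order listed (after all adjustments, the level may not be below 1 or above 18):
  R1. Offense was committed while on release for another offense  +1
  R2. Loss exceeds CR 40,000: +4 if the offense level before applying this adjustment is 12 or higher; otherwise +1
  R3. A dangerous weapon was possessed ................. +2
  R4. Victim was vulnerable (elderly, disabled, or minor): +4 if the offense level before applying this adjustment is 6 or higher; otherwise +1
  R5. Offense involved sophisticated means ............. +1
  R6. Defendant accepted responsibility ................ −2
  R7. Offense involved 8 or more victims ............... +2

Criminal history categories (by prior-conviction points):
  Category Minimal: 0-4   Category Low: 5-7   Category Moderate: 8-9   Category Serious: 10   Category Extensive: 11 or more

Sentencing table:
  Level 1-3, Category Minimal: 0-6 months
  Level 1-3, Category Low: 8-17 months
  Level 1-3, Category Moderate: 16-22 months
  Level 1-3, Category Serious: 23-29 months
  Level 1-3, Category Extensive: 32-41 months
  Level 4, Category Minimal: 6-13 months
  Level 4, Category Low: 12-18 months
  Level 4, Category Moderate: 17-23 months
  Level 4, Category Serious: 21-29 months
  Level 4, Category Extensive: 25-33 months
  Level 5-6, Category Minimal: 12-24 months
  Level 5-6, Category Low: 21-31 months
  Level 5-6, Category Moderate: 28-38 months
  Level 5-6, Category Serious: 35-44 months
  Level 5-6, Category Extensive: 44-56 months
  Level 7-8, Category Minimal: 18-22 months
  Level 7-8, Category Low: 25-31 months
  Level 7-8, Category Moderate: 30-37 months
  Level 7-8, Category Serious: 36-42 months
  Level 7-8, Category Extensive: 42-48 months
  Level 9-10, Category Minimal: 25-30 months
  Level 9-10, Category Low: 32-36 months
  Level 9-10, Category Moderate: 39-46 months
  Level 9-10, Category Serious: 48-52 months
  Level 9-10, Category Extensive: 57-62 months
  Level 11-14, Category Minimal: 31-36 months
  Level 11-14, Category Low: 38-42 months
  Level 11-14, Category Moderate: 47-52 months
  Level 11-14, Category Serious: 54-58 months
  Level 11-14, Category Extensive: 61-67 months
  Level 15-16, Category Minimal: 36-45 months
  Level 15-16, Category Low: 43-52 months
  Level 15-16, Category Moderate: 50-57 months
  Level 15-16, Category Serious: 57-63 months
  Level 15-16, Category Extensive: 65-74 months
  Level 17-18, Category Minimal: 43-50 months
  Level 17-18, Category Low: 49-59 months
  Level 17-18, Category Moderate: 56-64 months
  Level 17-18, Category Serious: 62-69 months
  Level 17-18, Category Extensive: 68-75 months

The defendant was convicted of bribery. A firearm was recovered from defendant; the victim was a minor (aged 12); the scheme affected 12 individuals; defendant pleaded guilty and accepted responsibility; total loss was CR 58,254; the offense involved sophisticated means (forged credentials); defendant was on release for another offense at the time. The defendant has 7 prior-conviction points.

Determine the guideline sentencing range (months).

49-59 months

Base offense level for bribery: 9.
R1 applies: 9 + 1 = 10.
R2 applies (level before this adjustment is 10 < 12, so +1): 10 + 1 = 11.
R3 applies: 11 + 2 = 13.
R4 applies (level before this adjustment is 13 ≥ 6, so +4): 13 + 4 = 17.
R5 applies: 17 + 1 = 18.
R6 applies: 18 − 2 = 16.
R7 applies: 16 + 2 = 18.
Final offense level: 18.
Criminal history: 7 prior points → Category Low (5-7).
Level 18 falls in the 17-18 band.
Grid: Level 17-18 × Category Low = 49-59 months.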